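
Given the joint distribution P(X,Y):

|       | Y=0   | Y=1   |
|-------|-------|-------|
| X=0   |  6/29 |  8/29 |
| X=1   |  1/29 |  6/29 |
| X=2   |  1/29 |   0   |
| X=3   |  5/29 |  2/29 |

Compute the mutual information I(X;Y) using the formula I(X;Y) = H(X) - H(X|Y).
0.1655 bits

I(X;Y) = H(X) - H(X|Y)

Marginal of X (row sums):
  P(X=0) = 6/29 + 8/29 = 14/29
  P(X=1) = 1/29 + 6/29 = 7/29
  P(X=2) = 1/29 + 0 = 1/29
  P(X=3) = 5/29 + 2/29 = 7/29
H(X) = -[(14/29)·log₂(14/29) + (7/29)·log₂(7/29) + (1/29)·log₂(1/29) + (7/29)·log₂(7/29)]
  = 0.5072 + 0.4950 + 0.1675 + 0.4950 = 1.6647 bits

Marginal of Y (column sums):
  P(Y=0) = 6/29 + 1/29 + 1/29 + 5/29 = 13/29
  P(Y=1) = 8/29 + 6/29 + 0 + 2/29 = 16/29
H(X|Y) = Σ_y P(y)·H(X|Y=y):
  Y=0: P(Y=0) = 13/29, P(X|Y=0) = (6/13, 1/13, 1/13, 5/13) → H(X|Y=0) = 1.6143
  Y=1: P(Y=1) = 16/29, P(X|Y=1) = (1/2, 3/8, 0, 1/8) → H(X|Y=1) = 1.4056
H(X|Y) = (13/29)·1.6143 + (16/29)·1.4056 = 1.4992 bits

I(X;Y) = H(X) - H(X|Y) = 1.6647 - 1.4992 = 0.1655 bits

Cross-check via I(X;Y) = H(X) + H(Y) - H(X,Y): computing H(Y) from the column sums and H(X,Y) from the 8 cells in the same way gives H(Y) = 0.9923 bits and H(X,Y) = 2.4915 bits, so
I(X;Y) = 1.6647 + 0.9923 - 2.4915 = 0.1655 bits ✓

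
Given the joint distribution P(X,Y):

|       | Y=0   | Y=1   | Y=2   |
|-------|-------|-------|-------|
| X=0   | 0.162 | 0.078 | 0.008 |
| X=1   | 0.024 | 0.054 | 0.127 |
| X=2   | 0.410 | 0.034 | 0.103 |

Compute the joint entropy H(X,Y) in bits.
2.5338 bits

H(X,Y) = -Σ_{x,y} P(x,y) log₂ P(x,y). Per-cell terms -P(x,y)·log₂P(x,y):
  X=0: 0.42540, 0.28707, 0.05573
  X=1: 0.12914, 0.22739, 0.37809
  X=2: 0.52738, 0.16586, 0.33777
Sum of the 9 terms: H(X,Y) = 2.5338 bits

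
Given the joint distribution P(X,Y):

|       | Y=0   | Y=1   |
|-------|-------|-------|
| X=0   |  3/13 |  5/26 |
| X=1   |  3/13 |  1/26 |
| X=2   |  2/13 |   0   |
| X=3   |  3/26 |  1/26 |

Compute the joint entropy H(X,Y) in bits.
2.5703 bits

H(X,Y) = -Σ_{x,y} P(x,y) log₂ P(x,y). Per-cell terms -P(x,y)·log₂P(x,y):
  X=0: 0.48819, 0.45741
  X=1: 0.48819, 0.18079
  X=2: 0.41545, 0.00000
  X=3: 0.35948, 0.18079
  (cells with P = 0 contribute 0)
Sum of the 8 terms: H(X,Y) = 2.5703 bits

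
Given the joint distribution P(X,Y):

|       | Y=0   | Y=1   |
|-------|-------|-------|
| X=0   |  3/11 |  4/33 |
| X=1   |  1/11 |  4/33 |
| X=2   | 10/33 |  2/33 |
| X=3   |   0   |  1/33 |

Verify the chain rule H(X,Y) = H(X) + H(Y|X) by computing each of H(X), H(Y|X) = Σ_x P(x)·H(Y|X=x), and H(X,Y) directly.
H(X) = 1.6875 bits, H(Y|X) = 0.7962 bits, H(X,Y) = 2.4837 bits

Marginal of X (row sums):
  P(X=0) = 3/11 + 4/33 = 13/33
  P(X=1) = 1/11 + 4/33 = 7/33
  P(X=2) = 10/33 + 2/33 = 4/11
  P(X=3) = 0 + 1/33 = 1/33
H(X) = -[(13/33)·log₂(13/33) + (7/33)·log₂(7/33) + (4/11)·log₂(4/11) + (1/33)·log₂(1/33)]
  = 0.52944 + 0.47452 + 0.53070 + 0.15286 = 1.6875 bits

H(Y|X) = Σ_x P(x)·H(Y|X=x):
  X=0: P(X=0) = 13/33, P(Y|X=0) = (9/13, 4/13) → H(Y|X=0) = 0.89049
  X=1: P(X=1) = 7/33, P(Y|X=1) = (3/7, 4/7) → H(Y|X=1) = 0.98523
  X=2: P(X=2) = 4/11, P(Y|X=2) = (5/6, 1/6) → H(Y|X=2) = 0.65002
  X=3: P(X=3) = 1/33, P(Y|X=3) = (0, 1) → H(Y|X=3) = 0.00000
H(Y|X) = (13/33)·0.89049 + (7/33)·0.98523 + (4/11)·0.65002 + (1/33)·0.00000 = 0.7962 bits

H(X,Y) = -Σ_{x,y} P(x,y) log₂ P(x,y). Per-cell terms -P(x,y)·log₂P(x,y):
  X=0: 0.51122, 0.36902
  X=1: 0.31449, 0.36902
  X=2: 0.52196, 0.24511
  X=3: 0.00000, 0.15286
  (cells with P = 0 contribute 0)
Sum of the 8 terms: H(X,Y) = 2.4837 bits

Chain rule check:
  H(X) + H(Y|X) = 1.6875 + 0.7962 = 2.4837 bits
  H(X,Y) = 2.4837 bits
✓ Chain rule verified.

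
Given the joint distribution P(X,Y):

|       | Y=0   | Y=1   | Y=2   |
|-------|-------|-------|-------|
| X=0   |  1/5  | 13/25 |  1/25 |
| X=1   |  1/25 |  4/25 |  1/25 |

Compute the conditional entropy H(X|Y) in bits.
0.7713 bits

H(X|Y) = H(X,Y) - H(Y)

H(X,Y) = -Σ_{x,y} P(x,y) log₂ P(x,y). Per-cell terms -P(x,y)·log₂P(x,y):
  X=0: 0.46438562, 0.49057657, 0.18575425
  X=1: 0.18575425, 0.42301699, 0.18575425
Sum of the 6 terms: H(X,Y) = 1.9352419 bits

Marginal of Y (column sums):
  P(Y=0) = 1/5 + 1/25 = 6/25
  P(Y=1) = 13/25 + 4/25 = 17/25
  P(Y=2) = 1/25 + 1/25 = 2/25
H(Y) = -[(6/25)·log₂(6/25) + (17/25)·log₂(17/25) + (2/25)·log₂(2/25)]
  = 0.49413449 + 0.37834748 + 0.29150850 = 1.1639905 bits

H(X|Y) = H(X,Y) - H(Y) = 1.9352419 - 1.1639905 = 0.7713 bits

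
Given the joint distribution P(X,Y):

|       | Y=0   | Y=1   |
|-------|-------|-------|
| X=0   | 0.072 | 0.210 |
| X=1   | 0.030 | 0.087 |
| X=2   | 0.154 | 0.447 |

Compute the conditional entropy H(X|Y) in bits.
1.3186 bits

H(X|Y) = H(X,Y) - H(Y)

H(X,Y) = -Σ_{x,y} P(x,y) log₂ P(x,y). Per-cell terms -P(x,y)·log₂P(x,y):
  X=0: 0.273302, 0.472823
  X=1: 0.151767, 0.306487
  X=2: 0.415646, 0.519259
Sum of the 6 terms: H(X,Y) = 2.13928 bits

Marginal of Y (column sums):
  P(Y=0) = 0.072 + 0.030 + 0.154 = 0.256
  P(Y=1) = 0.210 + 0.087 + 0.447 = 0.744
H(Y) = -[0.256·log₂(0.256) + 0.744·log₂(0.744)]
  = 0.503241 + 0.317409 = 0.82065 bits

H(X|Y) = H(X,Y) - H(Y) = 2.13928 - 0.82065 = 1.3186 bits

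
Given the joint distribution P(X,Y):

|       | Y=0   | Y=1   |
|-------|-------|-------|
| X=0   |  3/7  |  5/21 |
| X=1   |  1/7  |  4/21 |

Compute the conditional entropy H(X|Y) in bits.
0.8883 bits

H(X|Y) = H(X,Y) - H(Y)

H(X,Y) = -Σ_{x,y} P(x,y) log₂ P(x,y). Per-cell terms -P(x,y)·log₂P(x,y):
  X=0: 0.52388, 0.49295
  X=1: 0.40105, 0.45568
Sum of the 4 terms: H(X,Y) = 1.87356 bits

Marginal of Y (column sums):
  P(Y=0) = 3/7 + 1/7 = 4/7
  P(Y=1) = 5/21 + 4/21 = 3/7
H(Y) = -[(4/7)·log₂(4/7) + (3/7)·log₂(3/7)]
  = 0.46135 + 0.52388 = 0.98523 bits

H(X|Y) = H(X,Y) - H(Y) = 1.87356 - 0.98523 = 0.8883 bits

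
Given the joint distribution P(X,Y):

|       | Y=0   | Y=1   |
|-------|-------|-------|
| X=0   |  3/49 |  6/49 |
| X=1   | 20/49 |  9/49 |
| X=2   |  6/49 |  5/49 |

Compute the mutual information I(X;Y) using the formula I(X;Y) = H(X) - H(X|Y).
0.0549 bits

I(X;Y) = H(X) - H(X|Y)

Marginal of X (row sums):
  P(X=0) = 3/49 + 6/49 = 9/49
  P(X=1) = 20/49 + 9/49 = 29/49
  P(X=2) = 6/49 + 5/49 = 11/49
H(X) = -[(9/49)·log₂(9/49) + (29/49)·log₂(29/49) + (11/49)·log₂(11/49)]
  = 0.44904 + 0.44786 + 0.48384 = 1.38074 bits

Marginal of Y (column sums):
  P(Y=0) = 3/49 + 20/49 + 6/49 = 29/49
  P(Y=1) = 6/49 + 9/49 + 5/49 = 20/49
H(X|Y) = Σ_y P(y)·H(X|Y=y):
  Y=0: P(Y=0) = 29/49, P(X|Y=0) = (3/29, 20/29, 6/29) → H(X|Y=0) = 1.17856
  Y=1: P(Y=1) = 20/49, P(X|Y=1) = (3/10, 9/20, 1/4) → H(X|Y=1) = 1.53949
H(X|Y) = (29/49)·1.17856 + (20/49)·1.53949 = 1.32588 bits

I(X;Y) = H(X) - H(X|Y) = 1.38074 - 1.32588 = 0.0549 bits

Cross-check via I(X;Y) = H(X) + H(Y) - H(X,Y): computing H(Y) from the column sums and H(X,Y) from the 6 cells in the same way gives H(Y) = 0.97553 bits and H(X,Y) = 2.30140 bits, so
I(X;Y) = 1.38074 + 0.97553 - 2.30140 = 0.0549 bits ✓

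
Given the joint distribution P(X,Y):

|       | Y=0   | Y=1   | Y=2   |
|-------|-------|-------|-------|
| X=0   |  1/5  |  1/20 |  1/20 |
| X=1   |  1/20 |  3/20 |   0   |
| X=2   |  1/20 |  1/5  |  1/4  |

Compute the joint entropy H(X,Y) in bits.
2.7037 bits

H(X,Y) = -Σ_{x,y} P(x,y) log₂ P(x,y). Per-cell terms -P(x,y)·log₂P(x,y):
  X=0: 0.4644, 0.2161, 0.2161
  X=1: 0.2161, 0.4105, 0.0000
  X=2: 0.2161, 0.4644, 0.5000
  (cells with P = 0 contribute 0)
Sum of the 9 terms: H(X,Y) = 2.7037 bits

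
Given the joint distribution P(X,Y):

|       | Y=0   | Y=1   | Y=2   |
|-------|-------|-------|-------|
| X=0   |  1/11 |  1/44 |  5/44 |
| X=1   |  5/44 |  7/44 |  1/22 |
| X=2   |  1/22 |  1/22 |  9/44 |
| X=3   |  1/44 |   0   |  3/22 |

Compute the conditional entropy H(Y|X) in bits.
1.2129 bits

H(Y|X) = H(X,Y) - H(X)

H(X,Y) = -Σ_{x,y} P(x,y) log₂ P(x,y). Per-cell terms -P(x,y)·log₂P(x,y):
  X=0: 0.3145, 0.1241, 0.3565
  X=1: 0.3565, 0.4219, 0.2027
  X=2: 0.2027, 0.2027, 0.4683
  X=3: 0.1241, 0.0000, 0.3920
  (cells with P = 0 contribute 0)
Sum of the 12 terms: H(X,Y) = 3.1660 bits

Marginal of X (row sums):
  P(X=0) = 1/11 + 1/44 + 5/44 = 5/22
  P(X=1) = 5/44 + 7/44 + 1/22 = 7/22
  P(X=2) = 1/22 + 1/22 + 9/44 = 13/44
  P(X=3) = 1/44 + 0 + 3/22 = 7/44
H(X) = -[(5/22)·log₂(5/22) + (7/22)·log₂(7/22) + (13/44)·log₂(13/44) + (7/44)·log₂(7/44)]
  = 0.4858 + 0.5257 + 0.5197 + 0.4219 = 1.9531 bits

H(Y|X) = H(X,Y) - H(X) = 3.1660 - 1.9531 = 1.2129 bits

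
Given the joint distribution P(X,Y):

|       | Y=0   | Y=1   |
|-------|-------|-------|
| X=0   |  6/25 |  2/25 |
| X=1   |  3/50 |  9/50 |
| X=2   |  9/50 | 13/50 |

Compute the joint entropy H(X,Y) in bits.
2.4251 bits

H(X,Y) = -Σ_{x,y} P(x,y) log₂ P(x,y). Per-cell terms -P(x,y)·log₂P(x,y):
  X=0: 0.49413, 0.29151
  X=1: 0.24353, 0.44531
  X=2: 0.44531, 0.50529
Sum of the 6 terms: H(X,Y) = 2.4251 bits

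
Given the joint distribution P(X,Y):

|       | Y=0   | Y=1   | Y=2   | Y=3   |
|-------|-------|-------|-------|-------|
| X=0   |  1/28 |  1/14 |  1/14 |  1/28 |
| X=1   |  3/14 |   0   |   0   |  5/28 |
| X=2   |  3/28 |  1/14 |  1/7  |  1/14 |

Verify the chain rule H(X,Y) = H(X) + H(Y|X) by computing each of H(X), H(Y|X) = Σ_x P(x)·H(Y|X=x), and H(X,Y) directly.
H(X) = 1.5353 bits, H(Y|X) = 1.5622 bits, H(X,Y) = 3.0976 bits

Marginal of X (row sums):
  P(X=0) = 1/28 + 1/14 + 1/14 + 1/28 = 3/14
  P(X=1) = 3/14 + 0 + 0 + 5/28 = 11/28
  P(X=2) = 3/28 + 1/14 + 1/7 + 1/14 = 11/28
H(X) = -[(3/14)·log₂(3/14) + (11/28)·log₂(11/28) + (11/28)·log₂(11/28)]
  = 0.476227 + 0.529541 + 0.529541 = 1.5353 bits

H(Y|X) = Σ_x P(x)·H(Y|X=x):
  X=0: P(X=0) = 3/14, P(Y|X=0) = (1/6, 1/3, 1/3, 1/6) → H(Y|X=0) = 1.918296
  X=1: P(X=1) = 11/28, P(Y|X=1) = (6/11, 0, 0, 5/11) → H(Y|X=1) = 0.994030
  X=2: P(X=2) = 11/28, P(Y|X=2) = (3/11, 2/11, 4/11, 2/11) → H(Y|X=2) = 1.936260
H(Y|X) = (3/14)·1.918296 + (11/28)·0.994030 + (11/28)·1.936260 = 1.5622 bits

H(X,Y) = -Σ_{x,y} P(x,y) log₂ P(x,y). Per-cell terms -P(x,y)·log₂P(x,y):
  X=0: 0.171691, 0.271954, 0.271954, 0.171691
  X=1: 0.476227, 0.000000, 0.000000, 0.443826
  X=2: 0.345256, 0.271954, 0.401051, 0.271954
  (cells with P = 0 contribute 0)
Sum of the 12 terms: H(X,Y) = 3.0976 bits

Chain rule check:
  H(X) + H(Y|X) = 1.5353 + 1.5622 = 3.0975 bits
  H(X,Y) = 3.0976 bits
✓ Chain rule verified (Δ = 0.0001 is 4-dp rounding noise: each of the three values was rounded independently).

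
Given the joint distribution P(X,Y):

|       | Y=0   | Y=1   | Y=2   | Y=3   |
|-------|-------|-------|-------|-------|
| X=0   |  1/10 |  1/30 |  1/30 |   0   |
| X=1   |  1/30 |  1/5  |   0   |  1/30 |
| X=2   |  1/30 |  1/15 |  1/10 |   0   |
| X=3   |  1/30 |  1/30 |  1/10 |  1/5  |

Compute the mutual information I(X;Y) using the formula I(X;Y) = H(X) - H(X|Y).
0.5762 bits

I(X;Y) = H(X) - H(X|Y)

Marginal of X (row sums):
  P(X=0) = 1/10 + 1/30 + 1/30 + 0 = 1/6
  P(X=1) = 1/30 + 1/5 + 0 + 1/30 = 4/15
  P(X=2) = 1/30 + 1/15 + 1/10 + 0 = 1/5
  P(X=3) = 1/30 + 1/30 + 1/10 + 1/5 = 11/30
H(X) = -[(1/6)·log₂(1/6) + (4/15)·log₂(4/15) + (1/5)·log₂(1/5) + (11/30)·log₂(11/30)]
  = 0.43083 + 0.50850 + 0.46439 + 0.53073 = 1.93445 bits

Marginal of Y (column sums):
  P(Y=0) = 1/10 + 1/30 + 1/30 + 1/30 = 1/5
  P(Y=1) = 1/30 + 1/5 + 1/15 + 1/30 = 1/3
  P(Y=2) = 1/30 + 0 + 1/10 + 1/10 = 7/30
  P(Y=3) = 0 + 1/30 + 0 + 1/5 = 7/30
H(X|Y) = Σ_y P(y)·H(X|Y=y):
  Y=0: P(Y=0) = 1/5, P(X|Y=0) = (1/2, 1/6, 1/6, 1/6) → H(X|Y=0) = 1.79248
  Y=1: P(Y=1) = 1/3, P(X|Y=1) = (1/10, 3/5, 1/5, 1/10) → H(X|Y=1) = 1.57095
  Y=2: P(Y=2) = 7/30, P(X|Y=2) = (1/7, 0, 3/7, 3/7) → H(X|Y=2) = 1.44882
  Y=3: P(Y=3) = 7/30, P(X|Y=3) = (0, 1/7, 0, 6/7) → H(X|Y=3) = 0.59167
H(X|Y) = (1/5)·1.79248 + (1/3)·1.57095 + (7/30)·1.44882 + (7/30)·0.59167 = 1.35826 bits

I(X;Y) = H(X) - H(X|Y) = 1.93445 - 1.35826 = 0.5762 bits

Cross-check via I(X;Y) = H(X) + H(Y) - H(X,Y): computing H(Y) from the column sums and H(X,Y) from the 16 cells in the same way gives H(Y) = 1.97249 bits and H(X,Y) = 3.33075 bits, so
I(X;Y) = 1.93445 + 1.97249 - 3.33075 = 0.5762 bits ✓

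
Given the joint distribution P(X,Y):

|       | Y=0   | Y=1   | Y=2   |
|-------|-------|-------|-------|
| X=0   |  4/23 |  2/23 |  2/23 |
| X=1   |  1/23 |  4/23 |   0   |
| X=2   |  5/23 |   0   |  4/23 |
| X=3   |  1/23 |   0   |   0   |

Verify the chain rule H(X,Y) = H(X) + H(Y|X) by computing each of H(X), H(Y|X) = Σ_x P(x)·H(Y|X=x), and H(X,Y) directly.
H(X) = 1.7349 bits, H(Y|X) = 1.0665 bits, H(X,Y) = 2.8014 bits

Marginal of X (row sums):
  P(X=0) = 4/23 + 2/23 + 2/23 = 8/23
  P(X=1) = 1/23 + 4/23 + 0 = 5/23
  P(X=2) = 5/23 + 0 + 4/23 = 9/23
  P(X=3) = 1/23 + 0 + 0 = 1/23
H(X) = -[(8/23)·log₂(8/23) + (5/23)·log₂(5/23) + (9/23)·log₂(9/23) + (1/23)·log₂(1/23)]
  = 0.52993 + 0.47862 + 0.52968 + 0.19668 = 1.7349 bits

H(Y|X) = Σ_x P(x)·H(Y|X=x):
  X=0: P(X=0) = 8/23, P(Y|X=0) = (1/2, 1/4, 1/4) → H(Y|X=0) = 1.50000
  X=1: P(X=1) = 5/23, P(Y|X=1) = (1/5, 4/5, 0) → H(Y|X=1) = 0.72193
  X=2: P(X=2) = 9/23, P(Y|X=2) = (5/9, 0, 4/9) → H(Y|X=2) = 0.99108
  X=3: P(X=3) = 1/23, P(Y|X=3) = (1, 0, 0) → H(Y|X=3) = 0.00000
H(Y|X) = (8/23)·1.50000 + (5/23)·0.72193 + (9/23)·0.99108 + (1/23)·0.00000 = 1.0665 bits

H(X,Y) = -Σ_{x,y} P(x,y) log₂ P(x,y). Per-cell terms -P(x,y)·log₂P(x,y):
  X=0: 0.43888, 0.30640, 0.30640
  X=1: 0.19668, 0.43888, 0.00000
  X=2: 0.47862, 0.00000, 0.43888
  X=3: 0.19668, 0.00000, 0.00000
  (cells with P = 0 contribute 0)
Sum of the 12 terms: H(X,Y) = 2.8014 bits

Chain rule check:
  H(X) + H(Y|X) = 1.7349 + 1.0665 = 2.8014 bits
  H(X,Y) = 2.8014 bits
✓ Chain rule verified.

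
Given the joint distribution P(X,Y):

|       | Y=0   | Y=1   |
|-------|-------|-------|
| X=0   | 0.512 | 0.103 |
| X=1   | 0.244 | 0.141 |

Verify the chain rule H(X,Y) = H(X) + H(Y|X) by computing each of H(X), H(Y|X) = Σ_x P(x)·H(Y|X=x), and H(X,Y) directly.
H(X) = 0.9615 bits, H(Y|X) = 0.7658 bits, H(X,Y) = 1.7273 bits

Marginal of X (row sums):
  P(X=0) = 0.512 + 0.103 = 0.615
  P(X=1) = 0.244 + 0.141 = 0.385
H(X) = -[0.615·log₂(0.615) + 0.385·log₂(0.385)]
  = 0.43133 + 0.53017 = 0.9615 bits

H(Y|X) = Σ_x P(x)·H(Y|X=x):
  X=0: P(X=0) = 0.615, P(Y|X=0) = (512/615, 103/615) → H(Y|X=0) = 0.65191
  X=1: P(X=1) = 0.385, P(Y|X=1) = (244/385, 141/385) → H(Y|X=1) = 0.94774
H(Y|X) = 0.615·0.65191 + 0.385·0.94774 = 0.7658 bits

H(X,Y) = -Σ_{x,y} P(x,y) log₂ P(x,y). Per-cell terms -P(x,y)·log₂P(x,y):
  X=0: 0.49448, 0.33777
  X=1: 0.49655, 0.39850
Sum of the 4 terms: H(X,Y) = 1.7273 bits

Chain rule check:
  H(X) + H(Y|X) = 0.9615 + 0.7658 = 1.7273 bits
  H(X,Y) = 1.7273 bits
✓ Chain rule verified.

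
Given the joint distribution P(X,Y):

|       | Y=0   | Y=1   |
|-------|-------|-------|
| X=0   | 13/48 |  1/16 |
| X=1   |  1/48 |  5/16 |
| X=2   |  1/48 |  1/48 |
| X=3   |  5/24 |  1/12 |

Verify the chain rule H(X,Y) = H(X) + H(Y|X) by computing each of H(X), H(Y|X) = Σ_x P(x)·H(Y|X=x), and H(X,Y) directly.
H(X) = 1.7662 bits, H(Y|X) = 0.6379 bits, H(X,Y) = 2.4041 bits

Marginal of X (row sums):
  P(X=0) = 13/48 + 1/16 = 1/3
  P(X=1) = 1/48 + 5/16 = 1/3
  P(X=2) = 1/48 + 1/48 = 1/24
  P(X=3) = 5/24 + 1/12 = 7/24
H(X) = -[(1/3)·log₂(1/3) + (1/3)·log₂(1/3) + (1/24)·log₂(1/24) + (7/24)·log₂(7/24)]
  = 0.528321 + 0.528321 + 0.191040 + 0.518469 = 1.7662 bits

H(Y|X) = Σ_x P(x)·H(Y|X=x):
  X=0: P(X=0) = 1/3, P(Y|X=0) = (13/16, 3/16) → H(Y|X=0) = 0.696212
  X=1: P(X=1) = 1/3, P(Y|X=1) = (1/16, 15/16) → H(Y|X=1) = 0.337290
  X=2: P(X=2) = 1/24, P(Y|X=2) = (1/2, 1/2) → H(Y|X=2) = 1.000000
  X=3: P(X=3) = 7/24, P(Y|X=3) = (5/7, 2/7) → H(Y|X=3) = 0.863121
H(Y|X) = (1/3)·0.696212 + (1/3)·0.337290 + (1/24)·1.000000 + (7/24)·0.863121 = 0.6379 bits

H(X,Y) = -Σ_{x,y} P(x,y) log₂ P(x,y). Per-cell terms -P(x,y)·log₂P(x,y):
  X=0: 0.510392, 0.250000
  X=1: 0.116353, 0.524397
  X=2: 0.116353, 0.116353
  X=3: 0.471466, 0.298747
Sum of the 8 terms: H(X,Y) = 2.4041 bits

Chain rule check:
  H(X) + H(Y|X) = 1.7662 + 0.6379 = 2.4041 bits
  H(X,Y) = 2.4041 bits
✓ Chain rule verified.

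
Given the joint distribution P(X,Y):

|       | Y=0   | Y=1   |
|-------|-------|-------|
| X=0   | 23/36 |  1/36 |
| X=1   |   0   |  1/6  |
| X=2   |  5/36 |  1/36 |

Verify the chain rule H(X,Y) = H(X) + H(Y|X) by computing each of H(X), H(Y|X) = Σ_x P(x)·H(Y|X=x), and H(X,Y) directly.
H(X) = 1.2516 bits, H(Y|X) = 0.2749 bits, H(X,Y) = 1.5266 bits

Marginal of X (row sums):
  P(X=0) = 23/36 + 1/36 = 2/3
  P(X=1) = 0 + 1/6 = 1/6
  P(X=2) = 5/36 + 1/36 = 1/6
H(X) = -[(2/3)·log₂(2/3) + (1/6)·log₂(1/6) + (1/6)·log₂(1/6)]
  = 0.3900 + 0.4308 + 0.4308 = 1.2516 bits

H(Y|X) = Σ_x P(x)·H(Y|X=x):
  X=0: P(X=0) = 2/3, P(Y|X=0) = (23/24, 1/24) → H(Y|X=0) = 0.2499
  X=1: P(X=1) = 1/6, P(Y|X=1) = (0, 1) → H(Y|X=1) = 0.0000
  X=2: P(X=2) = 1/6, P(Y|X=2) = (5/6, 1/6) → H(Y|X=2) = 0.6500
H(Y|X) = (2/3)·0.2499 + (1/6)·0.0000 + (1/6)·0.6500 = 0.2749 bits

H(X,Y) = -Σ_{x,y} P(x,y) log₂ P(x,y). Per-cell terms -P(x,y)·log₂P(x,y):
  X=0: 0.4130, 0.1436
  X=1: 0.0000, 0.4308
  X=2: 0.3956, 0.1436
  (cells with P = 0 contribute 0)
Sum of the 6 terms: H(X,Y) = 1.5266 bits

Chain rule check:
  H(X) + H(Y|X) = 1.2516 + 0.2749 = 1.5265 bits
  H(X,Y) = 1.5266 bits
✓ Chain rule verified (Δ = 0.0001 is 4-dp rounding noise: each of the three values was rounded independently).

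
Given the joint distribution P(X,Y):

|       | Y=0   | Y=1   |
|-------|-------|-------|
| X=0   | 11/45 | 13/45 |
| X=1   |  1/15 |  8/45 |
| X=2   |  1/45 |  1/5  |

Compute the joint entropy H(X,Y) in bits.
2.3042 bits

H(X,Y) = -Σ_{x,y} P(x,y) log₂ P(x,y). Per-cell terms -P(x,y)·log₂P(x,y):
  X=0: 0.4968, 0.5175
  X=1: 0.2605, 0.4430
  X=2: 0.1220, 0.4644
Sum of the 6 terms: H(X,Y) = 2.3042 bits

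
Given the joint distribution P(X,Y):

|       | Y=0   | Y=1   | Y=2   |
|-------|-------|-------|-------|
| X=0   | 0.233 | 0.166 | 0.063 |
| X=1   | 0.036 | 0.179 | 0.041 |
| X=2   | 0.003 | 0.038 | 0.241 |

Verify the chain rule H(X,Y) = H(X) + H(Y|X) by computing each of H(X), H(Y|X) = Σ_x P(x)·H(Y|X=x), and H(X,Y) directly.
H(X) = 1.5329 bits, H(Y|X) = 1.1431 bits, H(X,Y) = 2.6760 bits

Marginal of X (row sums):
  P(X=0) = 0.233 + 0.166 + 0.063 = 0.462
  P(X=1) = 0.036 + 0.179 + 0.041 = 0.256
  P(X=2) = 0.003 + 0.038 + 0.241 = 0.282
H(X) = -[0.462·log₂(0.462) + 0.256·log₂(0.256) + 0.282·log₂(0.282)]
  = 0.51468 + 0.50324 + 0.51500 = 1.5329 bits

H(Y|X) = Σ_x P(x)·H(Y|X=x):
  X=0: P(X=0) = 0.462, P(Y|X=0) = (233/462, 83/231, 3/22) → H(Y|X=0) = 1.42062
  X=1: P(X=1) = 0.256, P(Y|X=1) = (9/64, 179/256, 41/256) → H(Y|X=1) = 1.18211
  X=2: P(X=2) = 0.282, P(Y|X=2) = (1/94, 19/141, 241/282) → H(Y|X=2) = 0.65309
H(Y|X) = 0.462·1.42062 + 0.256·1.18211 + 0.282·0.65309 = 1.1431 bits

H(X,Y) = -Σ_{x,y} P(x,y) log₂ P(x,y). Per-cell terms -P(x,y)·log₂P(x,y):
  X=0: 0.48967, 0.43006, 0.25128
  X=1: 0.17265, 0.44427, 0.18894
  X=2: 0.02514, 0.17928, 0.49475
Sum of the 9 terms: H(X,Y) = 2.6760 bits

Chain rule check:
  H(X) + H(Y|X) = 1.5329 + 1.1431 = 2.6760 bits
  H(X,Y) = 2.6760 bits
✓ Chain rule verified.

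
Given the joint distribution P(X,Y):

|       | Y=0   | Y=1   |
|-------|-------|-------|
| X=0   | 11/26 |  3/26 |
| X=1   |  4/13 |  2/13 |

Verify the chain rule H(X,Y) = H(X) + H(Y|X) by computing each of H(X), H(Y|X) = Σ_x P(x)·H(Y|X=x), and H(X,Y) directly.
H(X) = 0.9957 bits, H(Y|X) = 0.8275 bits, H(X,Y) = 1.8232 bits

Marginal of X (row sums):
  P(X=0) = 11/26 + 3/26 = 7/13
  P(X=1) = 4/13 + 2/13 = 6/13
H(X) = -[(7/13)·log₂(7/13) + (6/13)·log₂(6/13)]
  = 0.4809 + 0.5148 = 0.9957 bits

H(Y|X) = Σ_x P(x)·H(Y|X=x):
  X=0: P(X=0) = 7/13, P(Y|X=0) = (11/14, 3/14) → H(Y|X=0) = 0.7496
  X=1: P(X=1) = 6/13, P(Y|X=1) = (2/3, 1/3) → H(Y|X=1) = 0.9183
H(Y|X) = (7/13)·0.7496 + (6/13)·0.9183 = 0.8275 bits

H(X,Y) = -Σ_{x,y} P(x,y) log₂ P(x,y). Per-cell terms -P(x,y)·log₂P(x,y):
  X=0: 0.5250, 0.3595
  X=1: 0.5232, 0.4155
Sum of the 4 terms: H(X,Y) = 1.8232 bits

Chain rule check:
  H(X) + H(Y|X) = 0.9957 + 0.8275 = 1.8232 bits
  H(X,Y) = 1.8232 bits
✓ Chain rule verified.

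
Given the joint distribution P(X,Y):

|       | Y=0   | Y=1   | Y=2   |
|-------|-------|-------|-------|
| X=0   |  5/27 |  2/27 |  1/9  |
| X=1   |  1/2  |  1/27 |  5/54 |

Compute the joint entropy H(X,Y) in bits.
2.0749 bits

H(X,Y) = -Σ_{x,y} P(x,y) log₂ P(x,y). Per-cell terms -P(x,y)·log₂P(x,y):
  X=0: 0.45055, 0.27814, 0.35221
  X=1: 0.50000, 0.17611, 0.31787
Sum of the 6 terms: H(X,Y) = 2.0749 bits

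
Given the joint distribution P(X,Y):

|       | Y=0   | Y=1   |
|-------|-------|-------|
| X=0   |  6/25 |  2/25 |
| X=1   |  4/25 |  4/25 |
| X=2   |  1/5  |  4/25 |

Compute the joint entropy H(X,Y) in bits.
2.5191 bits

H(X,Y) = -Σ_{x,y} P(x,y) log₂ P(x,y). Per-cell terms -P(x,y)·log₂P(x,y):
  X=0: 0.49413, 0.29151
  X=1: 0.42302, 0.42302
  X=2: 0.46439, 0.42302
Sum of the 6 terms: H(X,Y) = 2.5191 bits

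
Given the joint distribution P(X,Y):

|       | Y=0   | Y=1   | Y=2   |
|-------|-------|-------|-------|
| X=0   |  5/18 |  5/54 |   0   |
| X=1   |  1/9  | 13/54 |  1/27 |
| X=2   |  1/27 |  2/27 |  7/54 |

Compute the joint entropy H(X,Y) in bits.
2.6904 bits

H(X,Y) = -Σ_{x,y} P(x,y) log₂ P(x,y). Per-cell terms -P(x,y)·log₂P(x,y):
  X=0: 0.5133, 0.3179, 0.0000
  X=1: 0.3522, 0.4946, 0.1761
  X=2: 0.1761, 0.2781, 0.3821
  (cells with P = 0 contribute 0)
Sum of the 9 terms: H(X,Y) = 2.6904 bits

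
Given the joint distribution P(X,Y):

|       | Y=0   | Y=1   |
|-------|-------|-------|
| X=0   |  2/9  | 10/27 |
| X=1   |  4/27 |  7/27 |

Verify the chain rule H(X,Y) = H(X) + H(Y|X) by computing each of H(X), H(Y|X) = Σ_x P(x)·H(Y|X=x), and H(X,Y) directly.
H(X) = 0.9751 bits, H(Y|X) = 0.9509 bits, H(X,Y) = 1.9260 bits

Marginal of X (row sums):
  P(X=0) = 2/9 + 10/27 = 16/27
  P(X=1) = 4/27 + 7/27 = 11/27
H(X) = -[(16/27)·log₂(16/27) + (11/27)·log₂(11/27)]
  = 0.44734 + 0.52778 = 0.9751 bits

H(Y|X) = Σ_x P(x)·H(Y|X=x):
  X=0: P(X=0) = 16/27, P(Y|X=0) = (3/8, 5/8) → H(Y|X=0) = 0.95443
  X=1: P(X=1) = 11/27, P(Y|X=1) = (4/11, 7/11) → H(Y|X=1) = 0.94566
H(Y|X) = (16/27)·0.95443 + (11/27)·0.94566 = 0.9509 bits

H(X,Y) = -Σ_{x,y} P(x,y) log₂ P(x,y). Per-cell terms -P(x,y)·log₂P(x,y):
  X=0: 0.48221, 0.53073
  X=1: 0.40813, 0.50492
Sum of the 4 terms: H(X,Y) = 1.9260 bits

Chain rule check:
  H(X) + H(Y|X) = 0.9751 + 0.9509 = 1.9260 bits
  H(X,Y) = 1.9260 bits
✓ Chain rule verified.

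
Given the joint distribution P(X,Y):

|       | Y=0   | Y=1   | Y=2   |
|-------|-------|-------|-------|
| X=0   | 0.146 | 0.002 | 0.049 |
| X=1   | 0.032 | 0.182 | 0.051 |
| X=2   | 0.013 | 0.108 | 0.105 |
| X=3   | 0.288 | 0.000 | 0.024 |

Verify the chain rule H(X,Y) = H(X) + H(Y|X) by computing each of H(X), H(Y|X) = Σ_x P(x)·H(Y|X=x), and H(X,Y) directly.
H(X) = 1.9786 bits, H(Y|X) = 0.8990 bits, H(X,Y) = 2.8776 bits

Marginal of X (row sums):
  P(X=0) = 0.146 + 0.002 + 0.049 = 0.197
  P(X=1) = 0.032 + 0.182 + 0.051 = 0.265
  P(X=2) = 0.013 + 0.108 + 0.105 = 0.226
  P(X=3) = 0.288 + 0.000 + 0.024 = 0.312
H(X) = -[0.197·log₂(0.197) + 0.265·log₂(0.265) + 0.226·log₂(0.226) + 0.312·log₂(0.312)]
  = 0.4617 + 0.5077 + 0.4849 + 0.5243 = 1.9786 bits

H(Y|X) = Σ_x P(x)·H(Y|X=x):
  X=0: P(X=0) = 0.197, P(Y|X=0) = (146/197, 2/197, 49/197) → H(Y|X=0) = 0.8868
  X=1: P(X=1) = 0.265, P(Y|X=1) = (32/265, 182/265, 51/265) → H(Y|X=1) = 1.1981
  X=2: P(X=2) = 0.226, P(Y|X=2) = (13/226, 54/113, 105/226) → H(Y|X=2) = 1.2599
  X=3: P(X=3) = 0.312, P(Y|X=3) = (12/13, 0, 1/13) → H(Y|X=3) = 0.3912
H(Y|X) = 0.197·0.8868 + 0.265·1.1981 + 0.226·1.2599 + 0.312·0.3912 = 0.8990 bits

H(X,Y) = -Σ_{x,y} P(x,y) log₂ P(x,y). Per-cell terms -P(x,y)·log₂P(x,y):
  X=0: 0.4053, 0.0179, 0.2132
  X=1: 0.1589, 0.4474, 0.2190
  X=2: 0.0814, 0.3468, 0.3414
  X=3: 0.5172, 0.0000, 0.1291
  (cells with P = 0 contribute 0)
Sum of the 12 terms: H(X,Y) = 2.8776 bits

Chain rule check:
  H(X) + H(Y|X) = 1.9786 + 0.8990 = 2.8776 bits
  H(X,Y) = 2.8776 bits
✓ Chain rule verified.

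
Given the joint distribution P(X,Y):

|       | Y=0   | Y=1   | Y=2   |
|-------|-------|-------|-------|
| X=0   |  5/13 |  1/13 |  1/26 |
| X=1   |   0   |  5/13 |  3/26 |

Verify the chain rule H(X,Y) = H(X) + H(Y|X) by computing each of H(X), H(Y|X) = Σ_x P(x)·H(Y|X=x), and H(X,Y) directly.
H(X) = 1.0000 bits, H(Y|X) = 0.8853 bits, H(X,Y) = 1.8853 bits

Marginal of X (row sums):
  P(X=0) = 5/13 + 1/13 + 1/26 = 1/2
  P(X=1) = 0 + 5/13 + 3/26 = 1/2
H(X) = -[(1/2)·log₂(1/2) + (1/2)·log₂(1/2)]
  = 0.5000 + 0.5000 = 1.0000 bits

H(Y|X) = Σ_x P(x)·H(Y|X=x):
  X=0: P(X=0) = 1/2, P(Y|X=0) = (10/13, 2/13, 1/13) → H(Y|X=0) = 0.9913
  X=1: P(X=1) = 1/2, P(Y|X=1) = (0, 10/13, 3/13) → H(Y|X=1) = 0.7793
H(Y|X) = (1/2)·0.9913 + (1/2)·0.7793 = 0.8853 bits

H(X,Y) = -Σ_{x,y} P(x,y) log₂ P(x,y). Per-cell terms -P(x,y)·log₂P(x,y):
  X=0: 0.5302, 0.2846, 0.1808
  X=1: 0.0000, 0.5302, 0.3595
  (cells with P = 0 contribute 0)
Sum of the 6 terms: H(X,Y) = 1.8853 bits

Chain rule check:
  H(X) + H(Y|X) = 1.0000 + 0.8853 = 1.8853 bits
  H(X,Y) = 1.8853 bits
✓ Chain rule verified.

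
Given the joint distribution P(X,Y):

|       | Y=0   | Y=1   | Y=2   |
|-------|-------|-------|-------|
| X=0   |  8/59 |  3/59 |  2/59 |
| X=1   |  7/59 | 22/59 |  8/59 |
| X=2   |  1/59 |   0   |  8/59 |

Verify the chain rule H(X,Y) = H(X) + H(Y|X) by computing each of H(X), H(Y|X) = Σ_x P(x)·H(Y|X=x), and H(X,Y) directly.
H(X) = 1.3168 bits, H(Y|X) = 1.2351 bits, H(X,Y) = 2.5519 bits

Marginal of X (row sums):
  P(X=0) = 8/59 + 3/59 + 2/59 = 13/59
  P(X=1) = 7/59 + 22/59 + 8/59 = 37/59
  P(X=2) = 1/59 + 0 + 8/59 = 9/59
H(X) = -[(13/59)·log₂(13/59) + (37/59)·log₂(37/59) + (9/59)·log₂(9/59)]
  = 0.48082 + 0.42217 + 0.41380 = 1.3168 bits

H(Y|X) = Σ_x P(x)·H(Y|X=x):
  X=0: P(X=0) = 13/59, P(Y|X=0) = (8/13, 3/13, 2/13) → H(Y|X=0) = 1.33468
  X=1: P(X=1) = 37/59, P(Y|X=1) = (7/37, 22/37, 8/37) → H(Y|X=1) = 1.37813
  X=2: P(X=2) = 9/59, P(Y|X=2) = (1/9, 0, 8/9) → H(Y|X=2) = 0.50326
H(Y|X) = (13/59)·1.33468 + (37/59)·1.37813 + (9/59)·0.50326 = 1.2351 bits

H(X,Y) = -Σ_{x,y} P(x,y) log₂ P(x,y). Per-cell terms -P(x,y)·log₂P(x,y):
  X=0: 0.39087, 0.21853, 0.16551
  X=1: 0.36486, 0.53069, 0.39087
  X=2: 0.09971, 0.00000, 0.39087
  (cells with P = 0 contribute 0)
Sum of the 9 terms: H(X,Y) = 2.5519 bits

Chain rule check:
  H(X) + H(Y|X) = 1.3168 + 1.2351 = 2.5519 bits
  H(X,Y) = 2.5519 bits
✓ Chain rule verified.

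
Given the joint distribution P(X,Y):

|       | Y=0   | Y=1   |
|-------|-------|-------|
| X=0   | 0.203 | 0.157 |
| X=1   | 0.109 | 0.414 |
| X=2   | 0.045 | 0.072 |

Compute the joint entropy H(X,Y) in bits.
2.2363 bits

H(X,Y) = -Σ_{x,y} P(x,y) log₂ P(x,y). Per-cell terms -P(x,y)·log₂P(x,y):
  X=0: 0.46699, 0.41937
  X=1: 0.34854, 0.52673
  X=2: 0.20133, 0.27330
Sum of the 6 terms: H(X,Y) = 2.2363 bits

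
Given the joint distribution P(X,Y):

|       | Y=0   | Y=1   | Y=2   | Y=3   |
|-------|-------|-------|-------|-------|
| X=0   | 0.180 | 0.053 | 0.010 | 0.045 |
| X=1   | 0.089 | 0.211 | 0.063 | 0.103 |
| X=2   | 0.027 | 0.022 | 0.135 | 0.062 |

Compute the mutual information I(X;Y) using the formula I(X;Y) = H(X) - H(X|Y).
0.2971 bits

I(X;Y) = H(X) - H(X|Y)

Marginal of X (row sums):
  P(X=0) = 0.180 + 0.053 + 0.010 + 0.045 = 0.288
  P(X=1) = 0.089 + 0.211 + 0.063 + 0.103 = 0.466
  P(X=2) = 0.027 + 0.022 + 0.135 + 0.062 = 0.246
H(X) = -[0.288·log₂(0.288) + 0.466·log₂(0.466) + 0.246·log₂(0.246)]
  = 0.517207 + 0.513345 + 0.497724 = 1.52828 bits

Marginal of Y (column sums):
  P(Y=0) = 0.180 + 0.089 + 0.027 = 0.296
  P(Y=1) = 0.053 + 0.211 + 0.022 = 0.286
  P(Y=2) = 0.010 + 0.063 + 0.135 = 0.208
  P(Y=3) = 0.045 + 0.103 + 0.062 = 0.210
H(X|Y) = Σ_y P(y)·H(X|Y=y):
  Y=0: P(Y=0) = 0.296, P(X|Y=0) = (45/74, 89/296, 27/296) → H(X|Y=0) = 1.272778
  Y=1: P(Y=1) = 0.286, P(X|Y=1) = (53/286, 211/286, 1/13) → H(X|Y=1) = 1.059035
  Y=2: P(Y=2) = 0.208, P(X|Y=2) = (5/104, 63/208, 135/208) → H(X|Y=2) = 1.137180
  Y=3: P(Y=3) = 0.210, P(X|Y=3) = (3/14, 103/210, 31/105) → H(X|Y=3) = 1.499945
H(X|Y) = 0.296·1.272778 + 0.286·1.059035 + 0.208·1.137180 + 0.210·1.499945 = 1.23115 bits

I(X;Y) = H(X) - H(X|Y) = 1.52828 - 1.23115 = 0.2971 bits

Cross-check via I(X;Y) = H(X) + H(Y) - H(X,Y): computing H(Y) from the column sums and H(X,Y) from the 12 cells in the same way gives H(Y) = 1.98038 bits and H(X,Y) = 3.21153 bits, so
I(X;Y) = 1.52828 + 1.98038 - 3.21153 = 0.2971 bits ✓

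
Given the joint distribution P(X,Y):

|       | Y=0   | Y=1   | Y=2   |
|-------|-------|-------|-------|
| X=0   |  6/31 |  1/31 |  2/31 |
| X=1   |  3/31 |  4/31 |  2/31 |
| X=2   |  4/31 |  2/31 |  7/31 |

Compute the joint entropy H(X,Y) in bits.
2.9569 bits

H(X,Y) = -Σ_{x,y} P(x,y) log₂ P(x,y). Per-cell terms -P(x,y)·log₂P(x,y):
  X=0: 0.45856, 0.15981, 0.25511
  X=1: 0.32605, 0.38119, 0.25511
  X=2: 0.38119, 0.25511, 0.48477
Sum of the 9 terms: H(X,Y) = 2.9569 bits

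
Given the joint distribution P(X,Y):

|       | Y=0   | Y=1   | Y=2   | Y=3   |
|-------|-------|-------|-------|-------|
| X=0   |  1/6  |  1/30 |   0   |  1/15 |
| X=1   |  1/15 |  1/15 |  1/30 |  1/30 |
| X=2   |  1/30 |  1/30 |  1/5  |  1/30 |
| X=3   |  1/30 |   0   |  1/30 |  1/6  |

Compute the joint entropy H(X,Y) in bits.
3.4159 bits

H(X,Y) = -Σ_{x,y} P(x,y) log₂ P(x,y). Per-cell terms -P(x,y)·log₂P(x,y):
  X=0: 0.43083, 0.16356, 0.00000, 0.26046
  X=1: 0.26046, 0.26046, 0.16356, 0.16356
  X=2: 0.16356, 0.16356, 0.46439, 0.16356
  X=3: 0.16356, 0.00000, 0.16356, 0.43083
  (cells with P = 0 contribute 0)
Sum of the 16 terms: H(X,Y) = 3.4159 bits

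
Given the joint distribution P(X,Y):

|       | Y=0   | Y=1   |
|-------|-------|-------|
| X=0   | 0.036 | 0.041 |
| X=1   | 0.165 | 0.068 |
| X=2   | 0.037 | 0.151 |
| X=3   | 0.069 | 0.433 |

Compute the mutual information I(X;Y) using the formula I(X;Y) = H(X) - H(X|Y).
0.1855 bits

I(X;Y) = H(X) - H(X|Y)

Marginal of X (row sums):
  P(X=0) = 0.036 + 0.041 = 0.077
  P(X=1) = 0.165 + 0.068 = 0.233
  P(X=2) = 0.037 + 0.151 = 0.188
  P(X=3) = 0.069 + 0.433 = 0.502
H(X) = -[0.077·log₂(0.077) + 0.233·log₂(0.233) + 0.188·log₂(0.188) + 0.502·log₂(0.502)]
  = 0.2848 + 0.4897 + 0.4533 + 0.4991 = 1.7269 bits

Marginal of Y (column sums):
  P(Y=0) = 0.036 + 0.165 + 0.037 + 0.069 = 0.307
  P(Y=1) = 0.041 + 0.068 + 0.151 + 0.433 = 0.693
H(X|Y) = Σ_y P(y)·H(X|Y=y):
  Y=0: P(Y=0) = 0.307, P(X|Y=0) = (36/307, 165/307, 37/307, 69/307) → H(X|Y=0) = 1.6960
  Y=1: P(Y=1) = 0.693, P(X|Y=1) = (41/693, 68/693, 151/693, 433/693) → H(X|Y=1) = 1.4729
H(X|Y) = 0.307·1.6960 + 0.693·1.4729 = 1.5414 bits

I(X;Y) = H(X) - H(X|Y) = 1.7269 - 1.5414 = 0.1855 bits

Cross-check via I(X;Y) = H(X) + H(Y) - H(X,Y): computing H(Y) from the column sums and H(X,Y) from the 8 cells in the same way gives H(Y) = 0.8897 bits and H(X,Y) = 2.4311 bits, so
I(X;Y) = 1.7269 + 0.8897 - 2.4311 = 0.1855 bits ✓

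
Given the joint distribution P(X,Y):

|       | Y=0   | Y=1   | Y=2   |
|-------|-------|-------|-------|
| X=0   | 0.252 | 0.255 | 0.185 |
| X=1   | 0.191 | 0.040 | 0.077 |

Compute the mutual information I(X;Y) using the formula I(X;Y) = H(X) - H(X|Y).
0.0561 bits

I(X;Y) = H(X) - H(X|Y)

Marginal of X (row sums):
  P(X=0) = 0.252 + 0.255 + 0.185 = 0.692
  P(X=1) = 0.191 + 0.040 + 0.077 = 0.308
H(X) = -[0.692·log₂(0.692) + 0.308·log₂(0.308)]
  = 0.36756 + 0.52329 = 0.89085 bits

Marginal of Y (column sums):
  P(Y=0) = 0.252 + 0.191 = 0.443
  P(Y=1) = 0.255 + 0.040 = 0.295
  P(Y=2) = 0.185 + 0.077 = 0.262
H(X|Y) = Σ_y P(y)·H(X|Y=y):
  Y=0: P(Y=0) = 0.443, P(X|Y=0) = (252/443, 191/443) → H(X|Y=0) = 0.98628
  Y=1: P(Y=1) = 0.295, P(X|Y=1) = (51/59, 8/59) → H(X|Y=1) = 0.57258
  Y=2: P(Y=2) = 0.262, P(X|Y=2) = (185/262, 77/262) → H(X|Y=2) = 0.87370
H(X|Y) = 0.443·0.98628 + 0.295·0.57258 + 0.262·0.87370 = 0.83474 bits

I(X;Y) = H(X) - H(X|Y) = 0.89085 - 0.83474 = 0.0561 bits

Cross-check via I(X;Y) = H(X) + H(Y) - H(X,Y): computing H(Y) from the column sums and H(X,Y) from the 6 cells in the same way gives H(Y) = 1.54619 bits and H(X,Y) = 2.38094 bits, so
I(X;Y) = 0.89085 + 1.54619 - 2.38094 = 0.0561 bits ✓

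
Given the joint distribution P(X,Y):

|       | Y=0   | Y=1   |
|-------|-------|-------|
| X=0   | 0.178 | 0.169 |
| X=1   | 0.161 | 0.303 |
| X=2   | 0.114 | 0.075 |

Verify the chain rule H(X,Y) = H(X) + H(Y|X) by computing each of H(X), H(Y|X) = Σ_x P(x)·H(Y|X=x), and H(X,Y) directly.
H(X) = 1.4982 bits, H(Y|X) = 0.9621 bits, H(X,Y) = 2.4603 bits

Marginal of X (row sums):
  P(X=0) = 0.178 + 0.169 = 0.347
  P(X=1) = 0.161 + 0.303 = 0.464
  P(X=2) = 0.114 + 0.075 = 0.189
H(X) = -[0.347·log₂(0.347) + 0.464·log₂(0.464) + 0.189·log₂(0.189)]
  = 0.5299 + 0.5140 + 0.4543 = 1.4982 bits

H(Y|X) = Σ_x P(x)·H(Y|X=x):
  X=0: P(X=0) = 0.347, P(Y|X=0) = (178/347, 169/347) → H(Y|X=0) = 0.9995
  X=1: P(X=1) = 0.464, P(Y|X=1) = (161/464, 303/464) → H(Y|X=1) = 0.9313
  X=2: P(X=2) = 0.189, P(Y|X=2) = (38/63, 25/63) → H(Y|X=2) = 0.9691
H(Y|X) = 0.347·0.9995 + 0.464·0.9313 + 0.189·0.9691 = 0.9621 bits

H(X,Y) = -Σ_{x,y} P(x,y) log₂ P(x,y). Per-cell terms -P(x,y)·log₂P(x,y):
  X=0: 0.4432, 0.4335
  X=1: 0.4242, 0.5220
  X=2: 0.3571, 0.2803
Sum of the 6 terms: H(X,Y) = 2.4603 bits

Chain rule check:
  H(X) + H(Y|X) = 1.4982 + 0.9621 = 2.4603 bits
  H(X,Y) = 2.4603 bits
✓ Chain rule verified.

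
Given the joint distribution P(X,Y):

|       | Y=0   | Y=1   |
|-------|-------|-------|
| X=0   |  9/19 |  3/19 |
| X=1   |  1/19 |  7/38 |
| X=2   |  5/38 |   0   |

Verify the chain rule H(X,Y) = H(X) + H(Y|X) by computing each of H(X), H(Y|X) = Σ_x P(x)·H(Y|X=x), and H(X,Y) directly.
H(X) = 1.2959 bits, H(Y|X) = 0.6934 bits, H(X,Y) = 1.9893 bits

Marginal of X (row sums):
  P(X=0) = 9/19 + 3/19 = 12/19
  P(X=1) = 1/19 + 7/38 = 9/38
  P(X=2) = 5/38 + 0 = 5/38
H(X) = -[(12/19)·log₂(12/19) + (9/38)·log₂(9/38) + (5/38)·log₂(5/38)]
  = 0.4187 + 0.4922 + 0.3850 = 1.2959 bits

H(Y|X) = Σ_x P(x)·H(Y|X=x):
  X=0: P(X=0) = 12/19, P(Y|X=0) = (3/4, 1/4) → H(Y|X=0) = 0.8113
  X=1: P(X=1) = 9/38, P(Y|X=1) = (2/9, 7/9) → H(Y|X=1) = 0.7642
  X=2: P(X=2) = 5/38, P(Y|X=2) = (1, 0) → H(Y|X=2) = 0.0000
H(Y|X) = (12/19)·0.8113 + (9/38)·0.7642 + (5/38)·0.0000 = 0.6934 bits

H(X,Y) = -Σ_{x,y} P(x,y) log₂ P(x,y). Per-cell terms -P(x,y)·log₂P(x,y):
  X=0: 0.5106, 0.4205
  X=1: 0.2236, 0.4496
  X=2: 0.3850, 0.0000
  (cells with P = 0 contribute 0)
Sum of the 6 terms: H(X,Y) = 1.9893 bits

Chain rule check:
  H(X) + H(Y|X) = 1.2959 + 0.6934 = 1.9893 bits
  H(X,Y) = 1.9893 bits
✓ Chain rule verified.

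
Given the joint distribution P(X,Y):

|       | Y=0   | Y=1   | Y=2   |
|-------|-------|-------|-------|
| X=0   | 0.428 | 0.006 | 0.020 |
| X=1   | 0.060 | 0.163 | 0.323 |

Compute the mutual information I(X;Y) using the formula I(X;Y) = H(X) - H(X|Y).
0.5841 bits

I(X;Y) = H(X) - H(X|Y)

Marginal of X (row sums):
  P(X=0) = 0.428 + 0.006 + 0.020 = 0.454
  P(X=1) = 0.060 + 0.163 + 0.323 = 0.546
H(X) = -[0.454·log₂(0.454) + 0.546·log₂(0.546)]
  = 0.5172 + 0.4767 = 0.9939 bits

Marginal of Y (column sums):
  P(Y=0) = 0.428 + 0.060 = 0.488
  P(Y=1) = 0.006 + 0.163 = 0.169
  P(Y=2) = 0.020 + 0.323 = 0.343
H(X|Y) = Σ_y P(y)·H(X|Y=y):
  Y=0: P(Y=0) = 0.488, P(X|Y=0) = (107/122, 15/122) → H(X|Y=0) = 0.5378
  Y=1: P(Y=1) = 0.169, P(X|Y=1) = (6/169, 163/169) → H(X|Y=1) = 0.2213
  Y=2: P(Y=2) = 0.343, P(X|Y=2) = (20/343, 323/343) → H(X|Y=2) = 0.3207
H(X|Y) = 0.488·0.5378 + 0.169·0.2213 + 0.343·0.3207 = 0.4098 bits

I(X;Y) = H(X) - H(X|Y) = 0.9939 - 0.4098 = 0.5841 bits

Cross-check via I(X;Y) = H(X) + H(Y) - H(X,Y): computing H(Y) from the column sums and H(X,Y) from the 6 cells in the same way gives H(Y) = 1.4681 bits and H(X,Y) = 1.8779 bits, so
I(X;Y) = 0.9939 + 1.4681 - 1.8779 = 0.5841 bits ✓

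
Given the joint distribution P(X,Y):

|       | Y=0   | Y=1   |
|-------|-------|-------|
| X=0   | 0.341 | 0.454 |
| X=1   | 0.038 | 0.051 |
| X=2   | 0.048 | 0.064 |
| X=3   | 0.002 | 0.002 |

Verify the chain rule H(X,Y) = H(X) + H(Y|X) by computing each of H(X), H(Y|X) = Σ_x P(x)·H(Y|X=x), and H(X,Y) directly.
H(X) = 0.9593 bits, H(Y|X) = 0.9853 bits, H(X,Y) = 1.9447 bits

Marginal of X (row sums):
  P(X=0) = 0.341 + 0.454 = 0.795
  P(X=1) = 0.038 + 0.051 = 0.089
  P(X=2) = 0.048 + 0.064 = 0.112
  P(X=3) = 0.002 + 0.002 = 0.004
H(X) = -[0.795·log₂(0.795) + 0.089·log₂(0.089) + 0.112·log₂(0.112) + 0.004·log₂(0.004)]
  = 0.26312 + 0.31061 + 0.35374 + 0.03186 = 0.9593 bits

H(Y|X) = Σ_x P(x)·H(Y|X=x):
  X=0: P(X=0) = 0.795, P(Y|X=0) = (341/795, 454/795) → H(Y|X=0) = 0.98538
  X=1: P(X=1) = 0.089, P(Y|X=1) = (38/89, 51/89) → H(Y|X=1) = 0.98455
  X=2: P(X=2) = 0.112, P(Y|X=2) = (3/7, 4/7) → H(Y|X=2) = 0.98523
  X=3: P(X=3) = 0.004, P(Y|X=3) = (1/2, 1/2) → H(Y|X=3) = 1.00000
H(Y|X) = 0.795·0.98538 + 0.089·0.98455 + 0.112·0.98523 + 0.004·1.00000 = 0.9853 bits

H(X,Y) = -Σ_{x,y} P(x,y) log₂ P(x,y). Per-cell terms -P(x,y)·log₂P(x,y):
  X=0: 0.52929, 0.51721
  X=1: 0.17928, 0.21896
  X=2: 0.21028, 0.25381
  X=3: 0.01793, 0.01793
Sum of the 8 terms: H(X,Y) = 1.9447 bits

Chain rule check:
  H(X) + H(Y|X) = 0.9593 + 0.9853 = 1.9446 bits
  H(X,Y) = 1.9447 bits
✓ Chain rule verified (Δ = 0.0001 is 4-dp rounding noise: each of the three values was rounded independently).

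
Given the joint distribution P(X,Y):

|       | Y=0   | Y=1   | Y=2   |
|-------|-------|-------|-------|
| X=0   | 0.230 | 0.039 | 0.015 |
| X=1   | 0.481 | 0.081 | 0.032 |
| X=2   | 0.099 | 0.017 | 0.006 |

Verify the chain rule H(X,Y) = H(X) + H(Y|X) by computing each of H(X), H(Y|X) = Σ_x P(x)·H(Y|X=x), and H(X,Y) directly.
H(X) = 1.3324 bits, H(Y|X) = 0.8637 bits, H(X,Y) = 2.1961 bits

Marginal of X (row sums):
  P(X=0) = 0.230 + 0.039 + 0.015 = 0.284
  P(X=1) = 0.481 + 0.081 + 0.032 = 0.594
  P(X=2) = 0.099 + 0.017 + 0.006 = 0.122
H(X) = -[0.284·log₂(0.284) + 0.594·log₂(0.594) + 0.122·log₂(0.122)]
  = 0.51575 + 0.44637 + 0.37028 = 1.3324 bits

H(Y|X) = Σ_x P(x)·H(Y|X=x):
  X=0: P(X=0) = 0.284, P(Y|X=0) = (115/142, 39/284, 15/284) → H(Y|X=0) = 0.86384
  X=1: P(X=1) = 0.594, P(Y|X=1) = (481/594, 3/22, 16/297) → H(Y|X=1) = 0.86552
  X=2: P(X=2) = 0.122, P(Y|X=2) = (99/122, 17/122, 3/61) → H(Y|X=2) = 0.85448
H(Y|X) = 0.284·0.86384 + 0.594·0.86552 + 0.122·0.85448 = 0.8637 bits

H(X,Y) = -Σ_{x,y} P(x,y) log₂ P(x,y). Per-cell terms -P(x,y)·log₂P(x,y):
  X=0: 0.48767, 0.18253, 0.09088
  X=1: 0.50788, 0.29370, 0.15891
  X=2: 0.33031, 0.09993, 0.04428
Sum of the 9 terms: H(X,Y) = 2.1961 bits

Chain rule check:
  H(X) + H(Y|X) = 1.3324 + 0.8637 = 2.1961 bits
  H(X,Y) = 2.1961 bits
✓ Chain rule verified.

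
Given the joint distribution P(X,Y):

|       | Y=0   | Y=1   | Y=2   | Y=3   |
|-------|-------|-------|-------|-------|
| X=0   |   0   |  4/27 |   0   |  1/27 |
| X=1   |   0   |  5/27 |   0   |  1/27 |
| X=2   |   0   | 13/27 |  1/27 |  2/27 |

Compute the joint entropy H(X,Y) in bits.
2.1728 bits

H(X,Y) = -Σ_{x,y} P(x,y) log₂ P(x,y). Per-cell terms -P(x,y)·log₂P(x,y):
  X=0: 0.000000, 0.408131, 0.000000, 0.176107
  X=1: 0.000000, 0.450548, 0.000000, 0.176107
  X=2: 0.000000, 0.507697, 0.176107, 0.278140
  (cells with P = 0 contribute 0)
Sum of the 12 terms: H(X,Y) = 2.1728 bits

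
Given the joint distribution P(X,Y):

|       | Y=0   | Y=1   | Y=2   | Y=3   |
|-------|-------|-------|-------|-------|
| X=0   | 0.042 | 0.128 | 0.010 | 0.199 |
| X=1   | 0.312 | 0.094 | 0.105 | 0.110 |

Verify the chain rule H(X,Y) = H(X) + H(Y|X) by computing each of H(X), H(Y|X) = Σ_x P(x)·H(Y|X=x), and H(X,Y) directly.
H(X) = 0.9573 bits, H(Y|X) = 1.6809 bits, H(X,Y) = 2.6383 bits

Marginal of X (row sums):
  P(X=0) = 0.042 + 0.128 + 0.010 + 0.199 = 0.379
  P(X=1) = 0.312 + 0.094 + 0.105 + 0.110 = 0.621
H(X) = -[0.379·log₂(0.379) + 0.621·log₂(0.621)]
  = 0.5305 + 0.4268 = 0.9573 bits

H(Y|X) = Σ_x P(x)·H(Y|X=x):
  X=0: P(X=0) = 0.379, P(Y|X=0) = (42/379, 128/379, 10/379, 199/379) → H(Y|X=0) = 1.5070
  X=1: P(X=1) = 0.621, P(Y|X=1) = (104/207, 94/621, 35/207, 110/621) → H(Y|X=1) = 1.7871
H(Y|X) = 0.379·1.5070 + 0.621·1.7871 = 1.6809 bits

H(X,Y) = -Σ_{x,y} P(x,y) log₂ P(x,y). Per-cell terms -P(x,y)·log₂P(x,y):
  X=0: 0.1921, 0.3796, 0.0664, 0.4635
  X=1: 0.5243, 0.3207, 0.3414, 0.3503
Sum of the 8 terms: H(X,Y) = 2.6383 bits

Chain rule check:
  H(X) + H(Y|X) = 0.9573 + 1.6809 = 2.6382 bits
  H(X,Y) = 2.6383 bits
✓ Chain rule verified (Δ = 0.0001 is 4-dp rounding noise: each of the three values was rounded independently).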